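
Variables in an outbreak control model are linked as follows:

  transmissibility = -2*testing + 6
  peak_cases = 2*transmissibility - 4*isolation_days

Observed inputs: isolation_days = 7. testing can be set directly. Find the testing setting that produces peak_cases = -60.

testing = 11

Substituting into the peak_cases equation gives peak_cases = -4*testing - 16.
Solve -4*testing - 16 = -60: testing = (-60 + 16) / -4 = 11.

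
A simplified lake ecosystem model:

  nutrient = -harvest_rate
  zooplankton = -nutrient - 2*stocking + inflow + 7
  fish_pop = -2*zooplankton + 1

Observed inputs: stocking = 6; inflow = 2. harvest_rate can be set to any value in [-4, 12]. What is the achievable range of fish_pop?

Substituting into the zooplankton equation gives zooplankton = harvest_rate - 3.
This gives fish_pop = -2*harvest_rate + 7.
Linear in harvest_rate, so extremes are at the endpoints: harvest_rate = -4 gives fish_pop = 15; harvest_rate = 12 gives fish_pop = -17.

-17 to 15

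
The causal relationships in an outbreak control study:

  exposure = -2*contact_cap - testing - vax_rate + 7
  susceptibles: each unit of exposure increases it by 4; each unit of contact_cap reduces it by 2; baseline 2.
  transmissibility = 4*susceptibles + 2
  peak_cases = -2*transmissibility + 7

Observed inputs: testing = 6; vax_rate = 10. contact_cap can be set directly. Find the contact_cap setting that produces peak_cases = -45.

contact_cap = -4

Substituting into the exposure equation gives exposure = -2*contact_cap - 9.
So susceptibles = -10*contact_cap - 34.
Substituting into the transmissibility equation gives transmissibility = -40*contact_cap - 134.
This gives peak_cases = 80*contact_cap + 275.
Solve 80*contact_cap + 275 = -45: contact_cap = (-45 - 275) / 80 = -4.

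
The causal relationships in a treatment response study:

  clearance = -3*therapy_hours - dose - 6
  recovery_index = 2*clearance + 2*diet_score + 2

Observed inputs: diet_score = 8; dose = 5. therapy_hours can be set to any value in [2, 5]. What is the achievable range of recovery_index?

Substituting into the clearance equation gives clearance = -3*therapy_hours - 11.
Substituting into the recovery_index equation gives recovery_index = -6*therapy_hours - 4.
Linear in therapy_hours, so extremes are at the endpoints: therapy_hours = 2 gives recovery_index = -16; therapy_hours = 5 gives recovery_index = -34.

-34 to -16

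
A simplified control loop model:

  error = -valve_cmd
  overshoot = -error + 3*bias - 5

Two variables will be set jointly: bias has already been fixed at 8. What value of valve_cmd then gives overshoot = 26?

With bias held at 8:
Substituting into the overshoot equation gives overshoot = valve_cmd + 19.
Solve valve_cmd + 19 = 26: valve_cmd = (26 - 19) / 1 = 7.

valve_cmd = 7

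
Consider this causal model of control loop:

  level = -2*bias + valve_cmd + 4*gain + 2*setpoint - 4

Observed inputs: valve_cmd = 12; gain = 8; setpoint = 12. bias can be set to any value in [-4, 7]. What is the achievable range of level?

50 to 72

Substituting into the level equation gives level = -2*bias + 64.
Linear in bias, so extremes are at the endpoints: bias = -4 gives level = 72; bias = 7 gives level = 50.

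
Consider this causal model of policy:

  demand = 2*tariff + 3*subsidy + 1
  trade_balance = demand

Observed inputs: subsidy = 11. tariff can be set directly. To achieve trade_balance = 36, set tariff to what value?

Substituting into the demand equation gives demand = 2*tariff + 34.
trade_balance becomes 2*tariff + 34.
Solve 2*tariff + 34 = 36: tariff = (36 - 34) / 2 = 1.

tariff = 1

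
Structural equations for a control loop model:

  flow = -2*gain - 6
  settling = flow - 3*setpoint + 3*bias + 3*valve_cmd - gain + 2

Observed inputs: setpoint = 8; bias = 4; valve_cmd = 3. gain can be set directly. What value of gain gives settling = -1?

Substituting into the settling equation gives settling = -3*gain - 7.
Solve -3*gain - 7 = -1: gain = (-1 + 7) / -3 = -2.

gain = -2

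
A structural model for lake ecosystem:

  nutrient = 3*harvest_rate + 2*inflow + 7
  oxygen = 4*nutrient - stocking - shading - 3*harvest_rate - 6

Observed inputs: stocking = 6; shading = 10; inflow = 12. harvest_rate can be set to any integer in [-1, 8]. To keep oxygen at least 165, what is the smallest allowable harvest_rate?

harvest_rate = 7

Substituting into the nutrient equation gives nutrient = 3*harvest_rate + 31.
oxygen becomes 9*harvest_rate + 102.
Require 9*harvest_rate + 102 ≥ 165, so harvest_rate ≥ 7.
The smallest integer in [-1, 8] satisfying this is 7.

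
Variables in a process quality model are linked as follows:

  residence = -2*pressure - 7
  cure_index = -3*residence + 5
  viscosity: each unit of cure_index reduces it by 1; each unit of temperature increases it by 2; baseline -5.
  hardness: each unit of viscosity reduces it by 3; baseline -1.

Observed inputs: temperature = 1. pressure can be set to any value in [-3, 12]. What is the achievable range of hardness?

32 to 302

Substituting into the cure_index equation gives cure_index = 6*pressure + 26.
Substituting into the viscosity equation gives viscosity = -6*pressure - 29.
So hardness = 18*pressure + 86.
Linear in pressure, so extremes are at the endpoints: pressure = -3 gives hardness = 32; pressure = 12 gives hardness = 302.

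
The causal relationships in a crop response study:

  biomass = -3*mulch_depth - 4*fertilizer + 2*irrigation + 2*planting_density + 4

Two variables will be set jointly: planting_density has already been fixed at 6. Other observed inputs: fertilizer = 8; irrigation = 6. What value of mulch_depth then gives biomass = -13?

mulch_depth = 3

With planting_density held at 6:
Substituting into the biomass equation gives biomass = -3*mulch_depth - 4.
Solve -3*mulch_depth - 4 = -13: mulch_depth = (-13 + 4) / -3 = 3.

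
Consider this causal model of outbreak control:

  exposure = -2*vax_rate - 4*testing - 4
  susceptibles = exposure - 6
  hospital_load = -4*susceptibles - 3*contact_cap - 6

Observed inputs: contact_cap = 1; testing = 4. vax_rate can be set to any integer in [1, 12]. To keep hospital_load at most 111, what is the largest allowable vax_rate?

vax_rate = 2

Substituting into the exposure equation gives exposure = -2*vax_rate - 20.
Substituting into the susceptibles equation gives susceptibles = -2*vax_rate - 26.
Substituting into the hospital_load equation gives hospital_load = 8*vax_rate + 95.
Require 8*vax_rate + 95 ≤ 111, so vax_rate ≤ 2.
The largest integer in [1, 12] satisfying this is 2.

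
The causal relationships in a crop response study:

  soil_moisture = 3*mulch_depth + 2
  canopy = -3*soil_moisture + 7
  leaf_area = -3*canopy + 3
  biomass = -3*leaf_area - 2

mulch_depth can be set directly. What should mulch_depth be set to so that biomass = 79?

Substituting into the canopy equation gives canopy = -9*mulch_depth + 1.
Substituting into the leaf_area equation gives leaf_area = 27*mulch_depth.
Substituting into the biomass equation gives biomass = -81*mulch_depth - 2.
Solve -81*mulch_depth - 2 = 79: mulch_depth = (79 + 2) / -81 = -1.

mulch_depth = -1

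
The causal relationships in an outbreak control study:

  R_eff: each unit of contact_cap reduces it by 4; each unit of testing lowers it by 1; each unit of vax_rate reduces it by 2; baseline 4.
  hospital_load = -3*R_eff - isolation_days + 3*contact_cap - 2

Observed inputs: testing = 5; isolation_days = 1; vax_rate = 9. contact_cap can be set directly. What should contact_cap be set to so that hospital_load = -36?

contact_cap = -6

Substituting into the R_eff equation gives R_eff = -4*contact_cap - 19.
hospital_load becomes 15*contact_cap + 54.
Solve 15*contact_cap + 54 = -36: contact_cap = (-36 - 54) / 15 = -6.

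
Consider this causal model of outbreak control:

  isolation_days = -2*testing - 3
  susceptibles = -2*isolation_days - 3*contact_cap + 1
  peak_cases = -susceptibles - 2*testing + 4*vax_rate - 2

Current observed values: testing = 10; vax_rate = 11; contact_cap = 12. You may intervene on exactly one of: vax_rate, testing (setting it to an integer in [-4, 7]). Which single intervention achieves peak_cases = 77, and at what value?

Intervening on vax_rate: peak_cases = 4*vax_rate - 33. Reaching 77 requires vax_rate = 55/2, not an integer.
Intervening on testing: with other inputs at their observed values, peak_cases = -6*testing + 71. Solving for 77 gives testing = -1, within [-4, 7].

set testing = -1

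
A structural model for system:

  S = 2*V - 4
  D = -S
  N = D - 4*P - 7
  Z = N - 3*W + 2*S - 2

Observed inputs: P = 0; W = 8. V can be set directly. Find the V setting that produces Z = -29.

V = 4

Substituting into the D equation gives D = -2*V + 4.
N becomes -2*V - 3.
Z becomes 2*V - 37.
Solve 2*V - 37 = -29: V = (-29 + 37) / 2 = 4.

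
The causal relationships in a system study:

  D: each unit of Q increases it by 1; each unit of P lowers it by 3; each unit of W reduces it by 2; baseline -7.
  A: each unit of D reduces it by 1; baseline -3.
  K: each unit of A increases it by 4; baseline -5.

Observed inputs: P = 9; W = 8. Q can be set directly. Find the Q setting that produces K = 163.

Q = 5

Substituting into the D equation gives D = Q - 50.
Substituting into the A equation gives A = -Q + 47.
K becomes -4*Q + 183.
Solve -4*Q + 183 = 163: Q = (163 - 183) / -4 = 5.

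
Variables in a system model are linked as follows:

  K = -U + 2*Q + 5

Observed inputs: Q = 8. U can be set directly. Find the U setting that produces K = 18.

U = 3

Substituting into the K equation gives K = -U + 21.
Solve -U + 21 = 18: U = (18 - 21) / -1 = 3.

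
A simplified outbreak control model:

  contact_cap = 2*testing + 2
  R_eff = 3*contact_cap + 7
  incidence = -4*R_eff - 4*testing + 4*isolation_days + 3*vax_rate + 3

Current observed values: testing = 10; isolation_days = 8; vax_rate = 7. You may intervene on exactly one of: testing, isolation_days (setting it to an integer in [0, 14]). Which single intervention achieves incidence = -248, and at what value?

Intervening on testing: with other inputs at their observed values, incidence = -28*testing + 4. Solving for -248 gives testing = 9, within [0, 14].
Intervening on isolation_days: incidence = 4*isolation_days - 308. Reaching -248 requires isolation_days = 15, outside [0, 14].

set testing = 9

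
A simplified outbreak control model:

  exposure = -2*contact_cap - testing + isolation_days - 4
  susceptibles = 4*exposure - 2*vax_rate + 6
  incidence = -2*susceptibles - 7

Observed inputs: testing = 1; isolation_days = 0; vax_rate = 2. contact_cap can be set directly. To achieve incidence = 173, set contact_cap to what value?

contact_cap = 9

Substituting into the exposure equation gives exposure = -2*contact_cap - 5.
Substituting into the susceptibles equation gives susceptibles = -8*contact_cap - 18.
Substituting into the incidence equation gives incidence = 16*contact_cap + 29.
Solve 16*contact_cap + 29 = 173: contact_cap = (173 - 29) / 16 = 9.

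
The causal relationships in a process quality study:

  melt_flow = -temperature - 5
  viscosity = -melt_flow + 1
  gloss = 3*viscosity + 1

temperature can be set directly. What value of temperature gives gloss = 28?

temperature = 3

Substituting into the viscosity equation gives viscosity = temperature + 6.
Substituting into the gloss equation gives gloss = 3*temperature + 19.
Solve 3*temperature + 19 = 28: temperature = (28 - 19) / 3 = 3.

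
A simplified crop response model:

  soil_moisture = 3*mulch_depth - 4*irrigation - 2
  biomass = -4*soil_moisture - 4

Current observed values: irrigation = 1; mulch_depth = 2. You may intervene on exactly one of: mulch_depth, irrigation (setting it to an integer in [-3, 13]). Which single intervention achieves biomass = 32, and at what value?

set mulch_depth = -1

Intervening on mulch_depth: with other inputs at their observed values, biomass = -12*mulch_depth + 20. Solving for 32 gives mulch_depth = -1, within [-3, 13].
Intervening on irrigation: biomass = 16*irrigation - 20. Reaching 32 requires irrigation = 13/4, not an integer.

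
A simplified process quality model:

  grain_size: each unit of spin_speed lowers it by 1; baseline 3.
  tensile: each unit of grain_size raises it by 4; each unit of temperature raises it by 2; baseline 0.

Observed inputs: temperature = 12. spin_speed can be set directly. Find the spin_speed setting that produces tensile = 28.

spin_speed = 2

Substituting into the tensile equation gives tensile = -4*spin_speed + 36.
Solve -4*spin_speed + 36 = 28: spin_speed = (28 - 36) / -4 = 2.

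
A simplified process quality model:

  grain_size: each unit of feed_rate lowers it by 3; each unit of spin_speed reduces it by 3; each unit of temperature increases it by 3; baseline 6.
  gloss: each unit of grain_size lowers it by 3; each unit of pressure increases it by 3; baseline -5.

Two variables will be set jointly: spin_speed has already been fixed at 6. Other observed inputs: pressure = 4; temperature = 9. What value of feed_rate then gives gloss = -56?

With spin_speed held at 6:
Substituting into the grain_size equation gives grain_size = -3*feed_rate + 15.
Substituting into the gloss equation gives gloss = 9*feed_rate - 38.
Solve 9*feed_rate - 38 = -56: feed_rate = (-56 + 38) / 9 = -2.

feed_rate = -2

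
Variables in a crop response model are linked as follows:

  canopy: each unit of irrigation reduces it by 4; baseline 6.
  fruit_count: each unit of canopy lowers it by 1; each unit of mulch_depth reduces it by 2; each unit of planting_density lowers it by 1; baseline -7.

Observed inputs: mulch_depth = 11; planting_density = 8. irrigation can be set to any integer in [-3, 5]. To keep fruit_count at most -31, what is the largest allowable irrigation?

Substituting into the fruit_count equation gives fruit_count = 4*irrigation - 43.
Require 4*irrigation - 43 ≤ -31, so irrigation ≤ 3.
The largest integer in [-3, 5] satisfying this is 3.

irrigation = 3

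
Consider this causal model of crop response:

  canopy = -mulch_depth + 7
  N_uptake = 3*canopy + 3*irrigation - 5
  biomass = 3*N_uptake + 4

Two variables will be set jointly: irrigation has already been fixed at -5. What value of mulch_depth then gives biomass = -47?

mulch_depth = 6

With irrigation held at -5:
Substituting into the N_uptake equation gives N_uptake = -3*mulch_depth + 1.
This gives biomass = -9*mulch_depth + 7.
Solve -9*mulch_depth + 7 = -47: mulch_depth = (-47 - 7) / -9 = 6.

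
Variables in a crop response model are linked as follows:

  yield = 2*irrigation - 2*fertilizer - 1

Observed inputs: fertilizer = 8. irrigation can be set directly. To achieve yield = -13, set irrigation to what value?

Substituting into the yield equation gives yield = 2*irrigation - 17.
Solve 2*irrigation - 17 = -13: irrigation = (-13 + 17) / 2 = 2.

irrigation = 2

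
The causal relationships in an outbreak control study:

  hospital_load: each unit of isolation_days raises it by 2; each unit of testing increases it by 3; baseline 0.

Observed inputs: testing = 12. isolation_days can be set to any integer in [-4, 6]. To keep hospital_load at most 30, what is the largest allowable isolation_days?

isolation_days = -3

Substituting into the hospital_load equation gives hospital_load = 2*isolation_days + 36.
Require 2*isolation_days + 36 ≤ 30, so isolation_days ≤ -3.
The largest integer in [-4, 6] satisfying this is -3.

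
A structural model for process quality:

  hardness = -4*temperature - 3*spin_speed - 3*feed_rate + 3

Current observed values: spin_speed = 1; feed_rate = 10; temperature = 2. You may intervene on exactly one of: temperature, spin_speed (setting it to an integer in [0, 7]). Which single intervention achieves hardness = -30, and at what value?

set temperature = 0

Intervening on temperature: with other inputs at their observed values, hardness = -4*temperature - 30. Solving for -30 gives temperature = 0, within [0, 7].
Intervening on spin_speed: hardness = -3*spin_speed - 35. Reaching -30 requires spin_speed = -5/3, not an integer.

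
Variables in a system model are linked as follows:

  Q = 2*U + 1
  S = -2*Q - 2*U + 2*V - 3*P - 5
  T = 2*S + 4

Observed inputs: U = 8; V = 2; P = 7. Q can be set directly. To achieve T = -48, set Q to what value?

Q = -6

Intervening on Q fixes its value directly, overriding its dependence on U.
Substituting into the S equation gives S = -2*Q - 38.
So T = -4*Q - 72.
Solve -4*Q - 72 = -48: Q = (-48 + 72) / -4 = -6.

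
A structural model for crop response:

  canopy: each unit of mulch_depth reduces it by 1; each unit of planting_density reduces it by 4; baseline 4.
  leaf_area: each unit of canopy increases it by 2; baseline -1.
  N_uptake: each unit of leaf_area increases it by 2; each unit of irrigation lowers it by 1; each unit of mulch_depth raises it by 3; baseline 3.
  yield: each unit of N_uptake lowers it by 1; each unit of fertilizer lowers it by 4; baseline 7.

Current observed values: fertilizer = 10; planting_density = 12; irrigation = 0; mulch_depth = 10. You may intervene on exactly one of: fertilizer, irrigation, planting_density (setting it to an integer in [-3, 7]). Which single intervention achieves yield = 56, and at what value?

set planting_density = 6

Intervening on fertilizer: yield = -4*fertilizer + 192. Reaching 56 requires fertilizer = 34, outside [-3, 7].
Intervening on irrigation: yield = irrigation + 152. Reaching 56 requires irrigation = -96, outside [-3, 7].
Intervening on planting_density: with other inputs at their observed values, yield = 16*planting_density - 40. Solving for 56 gives planting_density = 6, within [-3, 7].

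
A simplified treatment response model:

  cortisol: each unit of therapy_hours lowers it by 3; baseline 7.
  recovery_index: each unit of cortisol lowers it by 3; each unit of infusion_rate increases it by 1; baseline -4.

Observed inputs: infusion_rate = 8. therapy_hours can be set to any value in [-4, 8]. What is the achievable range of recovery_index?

Substituting into the recovery_index equation gives recovery_index = 9*therapy_hours - 17.
Linear in therapy_hours, so extremes are at the endpoints: therapy_hours = -4 gives recovery_index = -53; therapy_hours = 8 gives recovery_index = 55.

-53 to 55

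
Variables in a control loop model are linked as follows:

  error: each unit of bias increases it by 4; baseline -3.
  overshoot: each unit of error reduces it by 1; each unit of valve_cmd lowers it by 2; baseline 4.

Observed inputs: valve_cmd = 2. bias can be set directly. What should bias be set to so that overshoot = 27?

Substituting into the overshoot equation gives overshoot = -4*bias + 3.
Solve -4*bias + 3 = 27: bias = (27 - 3) / -4 = -6.

bias = -6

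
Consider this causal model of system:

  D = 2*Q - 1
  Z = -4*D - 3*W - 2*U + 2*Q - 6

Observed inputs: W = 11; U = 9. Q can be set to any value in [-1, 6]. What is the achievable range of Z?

Substituting into the Z equation gives Z = -6*Q - 53.
Linear in Q, so extremes are at the endpoints: Q = -1 gives Z = -47; Q = 6 gives Z = -89.

-89 to -47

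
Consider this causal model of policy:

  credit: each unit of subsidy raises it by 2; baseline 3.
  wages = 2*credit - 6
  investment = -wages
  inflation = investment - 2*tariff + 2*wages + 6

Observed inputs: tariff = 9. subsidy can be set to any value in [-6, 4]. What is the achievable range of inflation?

Substituting into the wages equation gives wages = 4*subsidy.
Substituting into the investment equation gives investment = -4*subsidy.
So inflation = 4*subsidy - 12.
Linear in subsidy, so extremes are at the endpoints: subsidy = -6 gives inflation = -36; subsidy = 4 gives inflation = 4.

-36 to 4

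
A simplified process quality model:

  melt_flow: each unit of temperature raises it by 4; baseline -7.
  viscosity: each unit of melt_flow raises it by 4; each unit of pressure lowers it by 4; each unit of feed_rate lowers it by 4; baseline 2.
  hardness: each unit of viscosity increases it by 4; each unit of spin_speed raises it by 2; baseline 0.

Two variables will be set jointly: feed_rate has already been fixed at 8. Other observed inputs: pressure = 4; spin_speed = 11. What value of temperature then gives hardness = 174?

temperature = 7

With feed_rate held at 8:
Substituting into the viscosity equation gives viscosity = 16*temperature - 74.
Substituting into the hardness equation gives hardness = 64*temperature - 274.
Solve 64*temperature - 274 = 174: temperature = (174 + 274) / 64 = 7.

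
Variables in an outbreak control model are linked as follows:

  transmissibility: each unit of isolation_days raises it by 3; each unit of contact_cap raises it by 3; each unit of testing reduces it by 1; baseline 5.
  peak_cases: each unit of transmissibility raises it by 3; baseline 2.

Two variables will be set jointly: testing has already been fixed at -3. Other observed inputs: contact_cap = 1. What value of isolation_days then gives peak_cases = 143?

With testing held at -3:
Substituting into the transmissibility equation gives transmissibility = 3*isolation_days + 11.
This gives peak_cases = 9*isolation_days + 35.
Solve 9*isolation_days + 35 = 143: isolation_days = (143 - 35) / 9 = 12.

isolation_days = 12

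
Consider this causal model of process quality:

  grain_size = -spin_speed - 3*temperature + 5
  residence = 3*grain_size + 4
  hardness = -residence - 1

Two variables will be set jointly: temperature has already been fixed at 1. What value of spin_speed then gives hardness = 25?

spin_speed = 12

With temperature held at 1:
Substituting into the grain_size equation gives grain_size = -spin_speed + 2.
residence becomes -3*spin_speed + 10.
So hardness = 3*spin_speed - 11.
Solve 3*spin_speed - 11 = 25: spin_speed = (25 + 11) / 3 = 12.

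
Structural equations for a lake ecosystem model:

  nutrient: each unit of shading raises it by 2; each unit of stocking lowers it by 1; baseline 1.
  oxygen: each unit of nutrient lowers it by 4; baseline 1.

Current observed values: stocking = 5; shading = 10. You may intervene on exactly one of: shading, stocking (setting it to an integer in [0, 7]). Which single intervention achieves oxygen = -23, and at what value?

Intervening on shading: with other inputs at their observed values, oxygen = -8*shading + 17. Solving for -23 gives shading = 5, within [0, 7].
Intervening on stocking: oxygen = 4*stocking - 83. Reaching -23 requires stocking = 15, outside [0, 7].

set shading = 5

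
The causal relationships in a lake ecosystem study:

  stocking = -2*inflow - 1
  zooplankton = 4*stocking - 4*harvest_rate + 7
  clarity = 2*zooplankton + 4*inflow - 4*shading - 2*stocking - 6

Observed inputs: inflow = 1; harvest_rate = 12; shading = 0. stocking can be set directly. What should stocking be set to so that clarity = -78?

Intervening on stocking fixes its value directly, overriding its dependence on inflow.
Substituting into the zooplankton equation gives zooplankton = 4*stocking - 41.
So clarity = 6*stocking - 84.
Solve 6*stocking - 84 = -78: stocking = (-78 + 84) / 6 = 1.

stocking = 1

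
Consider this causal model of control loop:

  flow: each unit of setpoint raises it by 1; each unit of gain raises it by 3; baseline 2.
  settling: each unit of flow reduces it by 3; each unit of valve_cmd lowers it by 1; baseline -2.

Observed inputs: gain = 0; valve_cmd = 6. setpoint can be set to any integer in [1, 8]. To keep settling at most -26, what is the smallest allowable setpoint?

setpoint = 4

Substituting into the flow equation gives flow = setpoint + 2.
Substituting into the settling equation gives settling = -3*setpoint - 14.
Require -3*setpoint - 14 ≤ -26, so setpoint ≥ 4.
The smallest integer in [1, 8] satisfying this is 4.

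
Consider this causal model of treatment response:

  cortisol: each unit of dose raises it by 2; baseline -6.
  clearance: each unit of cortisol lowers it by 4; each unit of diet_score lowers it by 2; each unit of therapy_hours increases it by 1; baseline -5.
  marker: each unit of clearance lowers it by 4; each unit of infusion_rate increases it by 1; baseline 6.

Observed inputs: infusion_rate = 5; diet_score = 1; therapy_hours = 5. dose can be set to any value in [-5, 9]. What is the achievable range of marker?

Substituting into the clearance equation gives clearance = -8*dose + 22.
So marker = 32*dose - 77.
Linear in dose, so extremes are at the endpoints: dose = -5 gives marker = -237; dose = 9 gives marker = 211.

-237 to 211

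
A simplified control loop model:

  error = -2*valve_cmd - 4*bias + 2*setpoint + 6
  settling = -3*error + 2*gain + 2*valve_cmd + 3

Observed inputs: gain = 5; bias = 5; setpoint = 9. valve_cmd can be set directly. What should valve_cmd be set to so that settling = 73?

Substituting into the error equation gives error = -2*valve_cmd + 4.
This gives settling = 8*valve_cmd + 1.
Solve 8*valve_cmd + 1 = 73: valve_cmd = (73 - 1) / 8 = 9.

valve_cmd = 9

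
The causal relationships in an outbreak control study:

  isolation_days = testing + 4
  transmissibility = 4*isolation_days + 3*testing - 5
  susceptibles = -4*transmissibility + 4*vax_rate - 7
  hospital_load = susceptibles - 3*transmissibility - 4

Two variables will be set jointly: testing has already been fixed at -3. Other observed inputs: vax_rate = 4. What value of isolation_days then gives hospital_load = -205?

With testing held at -3:
Intervening on isolation_days fixes its value directly, overriding its dependence on testing.
Substituting into the transmissibility equation gives transmissibility = 4*isolation_days - 14.
susceptibles becomes -16*isolation_days + 65.
hospital_load becomes -28*isolation_days + 103.
Solve -28*isolation_days + 103 = -205: isolation_days = (-205 - 103) / -28 = 11.

isolation_days = 11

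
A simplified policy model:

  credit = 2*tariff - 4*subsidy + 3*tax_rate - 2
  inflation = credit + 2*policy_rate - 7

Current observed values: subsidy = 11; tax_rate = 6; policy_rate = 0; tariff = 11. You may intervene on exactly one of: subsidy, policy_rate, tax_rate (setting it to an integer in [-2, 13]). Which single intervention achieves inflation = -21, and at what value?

Intervening on subsidy: with other inputs at their observed values, inflation = -4*subsidy + 31. Solving for -21 gives subsidy = 13, within [-2, 13].
Intervening on policy_rate: inflation = 2*policy_rate - 13. Reaching -21 requires policy_rate = -4, outside [-2, 13].
Intervening on tax_rate: inflation = 3*tax_rate - 31. Reaching -21 requires tax_rate = 10/3, not an integer.

set subsidy = 13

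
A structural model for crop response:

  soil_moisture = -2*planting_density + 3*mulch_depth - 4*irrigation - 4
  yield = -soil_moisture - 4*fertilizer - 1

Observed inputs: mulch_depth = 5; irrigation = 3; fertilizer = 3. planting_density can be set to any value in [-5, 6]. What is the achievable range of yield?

Substituting into the soil_moisture equation gives soil_moisture = -2*planting_density - 1.
Substituting into the yield equation gives yield = 2*planting_density - 12.
Linear in planting_density, so extremes are at the endpoints: planting_density = -5 gives yield = -22; planting_density = 6 gives yield = 0.

-22 to 0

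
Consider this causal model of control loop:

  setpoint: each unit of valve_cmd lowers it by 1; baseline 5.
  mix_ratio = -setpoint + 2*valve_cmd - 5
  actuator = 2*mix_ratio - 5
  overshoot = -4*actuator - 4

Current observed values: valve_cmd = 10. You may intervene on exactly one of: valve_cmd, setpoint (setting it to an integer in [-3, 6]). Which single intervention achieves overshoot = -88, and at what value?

Intervening on valve_cmd: overshoot = -24*valve_cmd + 96. Reaching -88 requires valve_cmd = 23/3, not an integer.
Intervening on setpoint: with other inputs at their observed values, overshoot = 8*setpoint - 104. Solving for -88 gives setpoint = 2, within [-3, 6].

set setpoint = 2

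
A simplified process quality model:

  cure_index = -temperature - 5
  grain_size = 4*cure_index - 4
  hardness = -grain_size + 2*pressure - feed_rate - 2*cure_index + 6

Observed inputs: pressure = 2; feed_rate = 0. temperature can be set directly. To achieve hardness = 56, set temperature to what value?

Substituting into the grain_size equation gives grain_size = -4*temperature - 24.
Substituting into the hardness equation gives hardness = 6*temperature + 44.
Solve 6*temperature + 44 = 56: temperature = (56 - 44) / 6 = 2.

temperature = 2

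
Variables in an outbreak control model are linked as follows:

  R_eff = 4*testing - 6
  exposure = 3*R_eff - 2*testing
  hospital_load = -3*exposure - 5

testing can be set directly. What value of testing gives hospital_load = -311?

testing = 12

Substituting into the exposure equation gives exposure = 10*testing - 18.
So hospital_load = -30*testing + 49.
Solve -30*testing + 49 = -311: testing = (-311 - 49) / -30 = 12.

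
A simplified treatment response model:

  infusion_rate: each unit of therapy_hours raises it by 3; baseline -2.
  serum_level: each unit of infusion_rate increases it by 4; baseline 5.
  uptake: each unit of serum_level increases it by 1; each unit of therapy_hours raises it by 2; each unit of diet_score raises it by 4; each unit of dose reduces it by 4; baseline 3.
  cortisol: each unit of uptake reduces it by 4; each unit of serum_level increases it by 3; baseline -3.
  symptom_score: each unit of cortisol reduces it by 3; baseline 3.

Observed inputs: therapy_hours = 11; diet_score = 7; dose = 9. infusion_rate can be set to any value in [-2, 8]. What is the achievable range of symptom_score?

Intervening on infusion_rate fixes its value directly, overriding its dependence on therapy_hours.
Substituting into the uptake equation gives uptake = 4*infusion_rate + 22.
Substituting into the cortisol equation gives cortisol = -4*infusion_rate - 76.
symptom_score becomes 12*infusion_rate + 231.
Linear in infusion_rate, so extremes are at the endpoints: infusion_rate = -2 gives symptom_score = 207; infusion_rate = 8 gives symptom_score = 327.

207 to 327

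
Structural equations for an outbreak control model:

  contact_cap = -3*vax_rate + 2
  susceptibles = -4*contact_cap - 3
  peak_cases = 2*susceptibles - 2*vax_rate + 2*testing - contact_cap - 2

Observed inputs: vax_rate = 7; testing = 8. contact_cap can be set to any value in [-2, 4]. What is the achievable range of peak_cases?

-42 to 12

Intervening on contact_cap fixes its value directly, overriding its dependence on vax_rate.
Substituting into the peak_cases equation gives peak_cases = -9*contact_cap - 6.
Linear in contact_cap, so extremes are at the endpoints: contact_cap = -2 gives peak_cases = 12; contact_cap = 4 gives peak_cases = -42.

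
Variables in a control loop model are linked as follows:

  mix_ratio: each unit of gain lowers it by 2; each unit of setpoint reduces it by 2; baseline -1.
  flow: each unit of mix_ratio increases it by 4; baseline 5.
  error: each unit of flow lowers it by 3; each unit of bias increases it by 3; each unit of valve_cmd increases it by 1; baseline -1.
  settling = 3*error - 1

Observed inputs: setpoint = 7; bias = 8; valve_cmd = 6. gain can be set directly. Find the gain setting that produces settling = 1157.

gain = 8

Substituting into the mix_ratio equation gives mix_ratio = -2*gain - 15.
This gives flow = -8*gain - 55.
Substituting into the error equation gives error = 24*gain + 194.
settling becomes 72*gain + 581.
Solve 72*gain + 581 = 1157: gain = (1157 - 581) / 72 = 8.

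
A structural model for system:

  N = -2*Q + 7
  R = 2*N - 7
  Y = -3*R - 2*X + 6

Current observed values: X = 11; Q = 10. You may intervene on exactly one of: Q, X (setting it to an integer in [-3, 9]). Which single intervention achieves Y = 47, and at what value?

set Q = 7

Intervening on Q: with other inputs at their observed values, Y = 12*Q - 37. Solving for 47 gives Q = 7, within [-3, 9].
Intervening on X: Y = -2*X + 105. Reaching 47 requires X = 29, outside [-3, 9].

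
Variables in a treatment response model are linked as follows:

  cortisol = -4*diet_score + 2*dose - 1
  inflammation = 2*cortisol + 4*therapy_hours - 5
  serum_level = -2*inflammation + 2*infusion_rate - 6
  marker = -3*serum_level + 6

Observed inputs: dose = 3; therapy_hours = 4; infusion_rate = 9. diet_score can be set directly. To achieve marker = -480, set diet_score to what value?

diet_score = 12

Substituting into the cortisol equation gives cortisol = -4*diet_score + 5.
Substituting into the inflammation equation gives inflammation = -8*diet_score + 21.
serum_level becomes 16*diet_score - 30.
Substituting into the marker equation gives marker = -48*diet_score + 96.
Solve -48*diet_score + 96 = -480: diet_score = (-480 - 96) / -48 = 12.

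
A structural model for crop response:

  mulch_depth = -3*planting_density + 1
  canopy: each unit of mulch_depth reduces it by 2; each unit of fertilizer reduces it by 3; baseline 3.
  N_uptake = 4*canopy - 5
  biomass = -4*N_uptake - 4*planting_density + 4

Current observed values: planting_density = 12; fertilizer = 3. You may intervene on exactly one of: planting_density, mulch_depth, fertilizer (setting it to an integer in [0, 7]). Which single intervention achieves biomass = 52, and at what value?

set planting_density = 1

Intervening on planting_density: with other inputs at their observed values, biomass = -100*planting_density + 152. Solving for 52 gives planting_density = 1, within [0, 7].
Intervening on mulch_depth: biomass = 32*mulch_depth + 72. Reaching 52 requires mulch_depth = -5/8, not an integer.
Intervening on fertilizer: biomass = 48*fertilizer - 1192. Reaching 52 requires fertilizer = 311/12, not an integer.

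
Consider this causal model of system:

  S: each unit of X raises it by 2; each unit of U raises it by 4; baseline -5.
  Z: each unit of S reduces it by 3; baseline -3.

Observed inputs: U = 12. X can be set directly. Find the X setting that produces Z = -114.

X = -3

Substituting into the S equation gives S = 2*X + 43.
So Z = -6*X - 132.
Solve -6*X - 132 = -114: X = (-114 + 132) / -6 = -3.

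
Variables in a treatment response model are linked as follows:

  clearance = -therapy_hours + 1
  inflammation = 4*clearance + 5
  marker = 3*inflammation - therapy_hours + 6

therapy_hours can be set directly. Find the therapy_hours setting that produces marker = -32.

Substituting into the inflammation equation gives inflammation = -4*therapy_hours + 9.
marker becomes -13*therapy_hours + 33.
Solve -13*therapy_hours + 33 = -32: therapy_hours = (-32 - 33) / -13 = 5.

therapy_hours = 5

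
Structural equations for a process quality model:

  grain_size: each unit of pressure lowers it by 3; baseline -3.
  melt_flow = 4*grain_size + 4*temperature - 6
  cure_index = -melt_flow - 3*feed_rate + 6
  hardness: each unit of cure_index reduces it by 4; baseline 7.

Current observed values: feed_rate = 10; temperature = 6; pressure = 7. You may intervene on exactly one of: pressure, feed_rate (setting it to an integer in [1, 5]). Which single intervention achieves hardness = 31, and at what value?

set pressure = 2

Intervening on pressure: with other inputs at their observed values, hardness = -48*pressure + 127. Solving for 31 gives pressure = 2, within [1, 5].
Intervening on feed_rate: hardness = 12*feed_rate - 329. Reaching 31 requires feed_rate = 30, outside [1, 5].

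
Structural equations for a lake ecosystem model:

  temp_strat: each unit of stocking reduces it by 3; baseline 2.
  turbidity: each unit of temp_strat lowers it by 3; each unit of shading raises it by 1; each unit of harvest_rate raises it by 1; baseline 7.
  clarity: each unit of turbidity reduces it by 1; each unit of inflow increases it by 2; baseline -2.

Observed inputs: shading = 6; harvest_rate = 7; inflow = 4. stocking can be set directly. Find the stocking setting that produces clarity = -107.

stocking = 11

Substituting into the turbidity equation gives turbidity = 9*stocking + 14.
So clarity = -9*stocking - 8.
Solve -9*stocking - 8 = -107: stocking = (-107 + 8) / -9 = 11.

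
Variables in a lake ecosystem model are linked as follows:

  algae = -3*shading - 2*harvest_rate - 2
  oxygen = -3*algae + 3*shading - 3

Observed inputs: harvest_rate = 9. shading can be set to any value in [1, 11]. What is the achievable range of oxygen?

Substituting into the algae equation gives algae = -3*shading - 20.
This gives oxygen = 12*shading + 57.
Linear in shading, so extremes are at the endpoints: shading = 1 gives oxygen = 69; shading = 11 gives oxygen = 189.

69 to 189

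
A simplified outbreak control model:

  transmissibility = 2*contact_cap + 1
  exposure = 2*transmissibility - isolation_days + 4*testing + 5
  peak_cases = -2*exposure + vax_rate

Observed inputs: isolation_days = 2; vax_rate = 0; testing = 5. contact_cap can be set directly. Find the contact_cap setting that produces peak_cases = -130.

contact_cap = 10

Substituting into the exposure equation gives exposure = 4*contact_cap + 25.
Substituting into the peak_cases equation gives peak_cases = -8*contact_cap - 50.
Solve -8*contact_cap - 50 = -130: contact_cap = (-130 + 50) / -8 = 10.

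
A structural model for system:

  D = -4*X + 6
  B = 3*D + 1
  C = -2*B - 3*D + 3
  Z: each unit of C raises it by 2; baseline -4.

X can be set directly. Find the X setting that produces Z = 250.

X = 5

Substituting into the B equation gives B = -12*X + 19.
This gives C = 36*X - 53.
Substituting into the Z equation gives Z = 72*X - 110.
Solve 72*X - 110 = 250: X = (250 + 110) / 72 = 5.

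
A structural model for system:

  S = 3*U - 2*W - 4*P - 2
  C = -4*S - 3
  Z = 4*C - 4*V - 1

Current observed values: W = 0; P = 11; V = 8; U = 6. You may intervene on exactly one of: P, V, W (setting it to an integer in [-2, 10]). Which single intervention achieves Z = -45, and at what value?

Intervening on P: with other inputs at their observed values, Z = 64*P - 301. Solving for -45 gives P = 4, within [-2, 10].
Intervening on V: Z = -4*V + 435. Reaching -45 requires V = 120, outside [-2, 10].
Intervening on W: Z = 32*W + 403. Reaching -45 requires W = -14, outside [-2, 10].

set P = 4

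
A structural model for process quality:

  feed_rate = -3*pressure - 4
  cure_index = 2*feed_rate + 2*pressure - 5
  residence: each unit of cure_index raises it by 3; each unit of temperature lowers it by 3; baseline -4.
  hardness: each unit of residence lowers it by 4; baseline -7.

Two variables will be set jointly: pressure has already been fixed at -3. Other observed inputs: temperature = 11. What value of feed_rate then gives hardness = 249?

feed_rate = 1

With pressure held at -3:
Intervening on feed_rate fixes its value directly, overriding its dependence on pressure.
Substituting into the cure_index equation gives cure_index = 2*feed_rate - 11.
Substituting into the residence equation gives residence = 6*feed_rate - 70.
Substituting into the hardness equation gives hardness = -24*feed_rate + 273.
Solve -24*feed_rate + 273 = 249: feed_rate = (249 - 273) / -24 = 1.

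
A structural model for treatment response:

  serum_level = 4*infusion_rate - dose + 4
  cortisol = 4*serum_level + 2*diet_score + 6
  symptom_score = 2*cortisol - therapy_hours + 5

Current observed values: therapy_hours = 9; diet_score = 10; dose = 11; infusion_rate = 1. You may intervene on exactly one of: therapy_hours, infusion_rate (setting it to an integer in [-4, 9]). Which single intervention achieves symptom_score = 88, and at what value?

set infusion_rate = 3

Intervening on therapy_hours: symptom_score = -therapy_hours + 33. Reaching 88 requires therapy_hours = -55, outside [-4, 9].
Intervening on infusion_rate: with other inputs at their observed values, symptom_score = 32*infusion_rate - 8. Solving for 88 gives infusion_rate = 3, within [-4, 9].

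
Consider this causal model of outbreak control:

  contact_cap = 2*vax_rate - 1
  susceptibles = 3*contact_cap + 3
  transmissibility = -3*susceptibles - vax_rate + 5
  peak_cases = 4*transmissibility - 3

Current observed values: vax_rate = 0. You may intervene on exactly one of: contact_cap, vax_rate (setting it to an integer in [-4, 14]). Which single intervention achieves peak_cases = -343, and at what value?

set contact_cap = 9

Intervening on contact_cap: with other inputs at their observed values, peak_cases = -36*contact_cap - 19. Solving for -343 gives contact_cap = 9, within [-4, 14].
Intervening on vax_rate: peak_cases = -76*vax_rate + 17. Reaching -343 requires vax_rate = 90/19, not an integer.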